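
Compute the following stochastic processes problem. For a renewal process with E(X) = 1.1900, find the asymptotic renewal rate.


Long-run renewal rate = 1/E(X)
= 1/1.1900
= 0.8403

0.8403


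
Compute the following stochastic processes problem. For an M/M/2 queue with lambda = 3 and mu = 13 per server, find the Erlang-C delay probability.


a = lambda/mu = 0.2308
rho = a/c = 0.1154
Erlang-C formula applied:
C(c,a) = 0.0239

0.0239


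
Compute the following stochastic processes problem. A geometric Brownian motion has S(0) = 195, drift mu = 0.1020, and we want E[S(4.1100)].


E[S(t)] = S(0) * exp(mu * t)
= 195 * exp(0.1020 * 4.1100)
= 195 * 1.5208
= 296.5511

296.5511


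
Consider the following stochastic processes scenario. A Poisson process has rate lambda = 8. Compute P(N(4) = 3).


P(N(t)=k) = (lambda*t)^k * exp(-lambda*t) / k!
lambda*t = 32
= 32^3 * exp(-32) / 3!
= 32768 * 1.2664e-14 / 6
= 6.9163e-11

6.9163e-11


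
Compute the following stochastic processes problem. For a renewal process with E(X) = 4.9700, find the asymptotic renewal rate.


Long-run renewal rate = 1/E(X)
= 1/4.9700
= 0.2012

0.2012


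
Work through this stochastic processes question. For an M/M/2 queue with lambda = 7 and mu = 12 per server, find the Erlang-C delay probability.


a = lambda/mu = 0.5833
rho = a/c = 0.2917
Erlang-C formula applied:
C(c,a) = 0.1317

0.1317


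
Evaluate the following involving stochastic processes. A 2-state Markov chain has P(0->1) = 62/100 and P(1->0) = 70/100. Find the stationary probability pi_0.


Stationary distribution: pi_0 = p10/(p01+p10), pi_1 = p01/(p01+p10)
p01 = 0.6200, p10 = 0.7000
pi_0 = 0.5303

0.5303


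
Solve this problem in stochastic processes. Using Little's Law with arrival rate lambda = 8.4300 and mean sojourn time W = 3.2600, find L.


Little's Law: L = lambda * W
= 8.4300 * 3.2600
= 27.4818

27.4818


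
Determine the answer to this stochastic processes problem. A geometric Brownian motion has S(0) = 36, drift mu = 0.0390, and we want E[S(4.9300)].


E[S(t)] = S(0) * exp(mu * t)
= 36 * exp(0.0390 * 4.9300)
= 36 * 1.2120
= 43.6319

43.6319


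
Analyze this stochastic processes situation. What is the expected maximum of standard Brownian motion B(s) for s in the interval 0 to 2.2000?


E(max B(s)) = sqrt(2t/pi)
= sqrt(2*2.2000/pi)
= sqrt(1.4006)
= 1.1835

1.1835


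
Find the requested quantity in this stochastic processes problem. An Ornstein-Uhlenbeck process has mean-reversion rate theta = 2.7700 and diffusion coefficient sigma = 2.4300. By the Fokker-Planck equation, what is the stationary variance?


Stationary variance = sigma^2 / (2*theta)
= 2.4300^2 / (2*2.7700)
= 5.9049 / 5.5400
= 1.0659

1.0659


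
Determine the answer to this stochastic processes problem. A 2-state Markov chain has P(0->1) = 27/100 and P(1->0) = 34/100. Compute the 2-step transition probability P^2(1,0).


Computing P^2 by matrix multiplication.
P = [[0.7300, 0.2700], [0.3400, 0.6600]]
After raising P to the power 2:
P^2(1,0) = 0.4726

0.4726


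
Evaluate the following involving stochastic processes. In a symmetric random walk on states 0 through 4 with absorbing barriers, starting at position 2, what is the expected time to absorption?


For symmetric RW on 0,...,N with absorbing barriers, E(i) = i*(N-i)
E(2) = 2 * 2 = 4

4


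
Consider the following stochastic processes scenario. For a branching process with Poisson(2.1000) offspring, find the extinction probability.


Since mu = 2.1000 > 1, extinction prob q < 1.
Solve s = exp(mu*(s-1)) iteratively.
q = 0.1779

0.1779


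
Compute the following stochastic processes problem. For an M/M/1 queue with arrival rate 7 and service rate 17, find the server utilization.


rho = lambda/mu
= 7/17
= 0.4118

0.4118


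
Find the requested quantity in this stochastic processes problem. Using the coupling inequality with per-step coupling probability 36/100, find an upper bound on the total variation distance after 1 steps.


TV distance bound <= (1-delta)^n
= (1 - 0.3600)^1
= 0.6400^1
= 0.6400

0.6400


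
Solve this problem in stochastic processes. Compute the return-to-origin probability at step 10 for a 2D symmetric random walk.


P = C(10,5)^2 / 4^10
= 252^2 / 1048576
= 63504 / 1048576
= 0.0606

0.0606


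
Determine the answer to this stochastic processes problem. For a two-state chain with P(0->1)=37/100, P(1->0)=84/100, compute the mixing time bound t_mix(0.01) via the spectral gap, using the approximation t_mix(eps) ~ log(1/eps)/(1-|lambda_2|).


lambda_2 = |1 - p01 - p10| = |1 - 0.3700 - 0.8400| = 0.2100
t_mix ~ log(1/eps)/(1 - |lambda_2|)
= log(100)/(1 - 0.2100) = 4.6052/0.7900
= 5.8293

5.8293


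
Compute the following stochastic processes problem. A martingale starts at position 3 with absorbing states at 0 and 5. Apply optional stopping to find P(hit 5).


By optional stopping theorem: E(M at tau) = M(0) = 3
P(hit 5)*5 + P(hit 0)*0 = 3
P(hit 5) = (3 - 0)/(5 - 0) = 3/5 = 0.6000

0.6000


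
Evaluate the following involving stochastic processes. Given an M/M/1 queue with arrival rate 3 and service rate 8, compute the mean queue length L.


rho = 3/8 = 0.3750
L = rho/(1-rho)
= 0.3750/0.6250
= 0.6000

0.6000


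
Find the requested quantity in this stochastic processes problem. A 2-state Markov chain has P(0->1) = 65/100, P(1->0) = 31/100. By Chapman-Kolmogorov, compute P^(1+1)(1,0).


P^2 = P^1 * P^1
Computing via matrix multiplication of the transition matrix.
Entry (1,0) of P^2 = 0.3224

0.3224


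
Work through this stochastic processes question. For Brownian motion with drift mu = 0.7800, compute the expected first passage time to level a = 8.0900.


Expected first passage time = a/mu
= 8.0900/0.7800
= 10.3718

10.3718


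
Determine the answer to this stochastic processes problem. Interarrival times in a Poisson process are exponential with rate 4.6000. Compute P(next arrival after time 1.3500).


P(X > t) = exp(-lambda * t)
= exp(-4.6000 * 1.3500)
= exp(-6.2100) = 0.0020

0.0020


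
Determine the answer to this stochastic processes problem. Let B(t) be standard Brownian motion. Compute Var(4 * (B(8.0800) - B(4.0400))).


Var(alpha*(B(t)-B(s))) = alpha^2 * (t-s)
= 4^2 * (8.0800 - 4.0400)
= 16 * 4.0400
= 64.6400

64.6400


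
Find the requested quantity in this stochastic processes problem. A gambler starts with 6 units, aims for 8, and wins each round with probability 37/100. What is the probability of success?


Gambler's ruin formula:
r = q/p = 0.6300/0.3700 = 1.7027
P(win) = (1 - r^i)/(1 - r^N)
= (1 - 1.7027^6)/(1 - 1.7027^8)
= 0.3355

0.3355


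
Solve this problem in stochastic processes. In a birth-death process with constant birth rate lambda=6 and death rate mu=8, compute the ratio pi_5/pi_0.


For birth-death process, pi_n/pi_0 = (lambda/mu)^n
= (6/8)^5
= 0.2373

0.2373


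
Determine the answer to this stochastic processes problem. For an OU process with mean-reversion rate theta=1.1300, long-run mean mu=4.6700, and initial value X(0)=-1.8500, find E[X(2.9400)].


E[X(t)] = mu + (X(0) - mu)*exp(-theta*t)
= 4.6700 + (-1.8500 - 4.6700)*exp(-1.1300*2.9400)
= 4.6700 + -6.5200 * 0.0361
= 4.4348

4.4348


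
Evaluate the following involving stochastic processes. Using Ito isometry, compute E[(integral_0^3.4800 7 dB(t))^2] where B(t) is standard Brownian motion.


By Ito isometry: E[(int f dB)^2] = int f^2 dt
= 7^2 * 3.4800
= 49 * 3.4800 = 170.5200

170.5200


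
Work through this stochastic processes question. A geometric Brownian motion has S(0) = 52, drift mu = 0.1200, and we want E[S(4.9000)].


E[S(t)] = S(0) * exp(mu * t)
= 52 * exp(0.1200 * 4.9000)
= 52 * 1.8004
= 93.6200

93.6200


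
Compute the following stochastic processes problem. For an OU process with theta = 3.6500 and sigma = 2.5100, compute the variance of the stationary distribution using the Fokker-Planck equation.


Stationary variance = sigma^2 / (2*theta)
= 2.5100^2 / (2*3.6500)
= 6.3001 / 7.3000
= 0.8630

0.8630


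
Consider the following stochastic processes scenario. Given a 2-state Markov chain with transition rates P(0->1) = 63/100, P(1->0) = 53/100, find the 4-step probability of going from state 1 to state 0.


Computing P^4 by matrix multiplication.
P = [[0.3700, 0.6300], [0.5300, 0.4700]]
After raising P to the power 4:
P^4(1,0) = 0.4566

0.4566


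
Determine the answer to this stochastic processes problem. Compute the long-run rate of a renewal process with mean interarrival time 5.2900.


Long-run renewal rate = 1/E(X)
= 1/5.2900
= 0.1890

0.1890


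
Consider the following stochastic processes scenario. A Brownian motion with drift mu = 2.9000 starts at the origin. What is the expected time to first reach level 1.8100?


Expected first passage time = a/mu
= 1.8100/2.9000
= 0.6241

0.6241


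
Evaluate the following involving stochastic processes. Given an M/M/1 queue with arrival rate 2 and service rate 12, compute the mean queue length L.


rho = 2/12 = 0.1667
L = rho/(1-rho)
= 0.1667/0.8333
= 0.2000

0.2000


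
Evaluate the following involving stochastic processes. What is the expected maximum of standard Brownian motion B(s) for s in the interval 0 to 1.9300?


E(max B(s)) = sqrt(2t/pi)
= sqrt(2*1.9300/pi)
= sqrt(1.2287)
= 1.1085

1.1085


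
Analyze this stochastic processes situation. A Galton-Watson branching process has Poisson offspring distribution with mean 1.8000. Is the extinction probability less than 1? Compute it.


Since mu = 1.8000 > 1, extinction prob q < 1.
Solve s = exp(mu*(s-1)) iteratively.
q = 0.2676

0.2676


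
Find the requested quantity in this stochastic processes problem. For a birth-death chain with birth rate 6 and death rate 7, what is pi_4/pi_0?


For birth-death process, pi_n/pi_0 = (lambda/mu)^n
= (6/7)^4
= 0.5398

0.5398


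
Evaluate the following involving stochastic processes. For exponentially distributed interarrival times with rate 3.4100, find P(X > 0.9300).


P(X > t) = exp(-lambda * t)
= exp(-3.4100 * 0.9300)
= exp(-3.1713) = 0.0419

0.0419


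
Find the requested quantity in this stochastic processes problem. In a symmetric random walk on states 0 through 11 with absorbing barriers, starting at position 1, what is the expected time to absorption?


For symmetric RW on 0,...,N with absorbing barriers, E(i) = i*(N-i)
E(1) = 1 * 10 = 10

10


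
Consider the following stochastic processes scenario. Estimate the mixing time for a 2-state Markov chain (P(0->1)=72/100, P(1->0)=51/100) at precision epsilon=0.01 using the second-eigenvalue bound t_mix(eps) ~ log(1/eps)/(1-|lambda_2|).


lambda_2 = |1 - p01 - p10| = |1 - 0.7200 - 0.5100| = 0.2300
t_mix ~ log(1/eps)/(1 - |lambda_2|)
= log(100)/(1 - 0.2300) = 4.6052/0.7700
= 5.9807

5.9807


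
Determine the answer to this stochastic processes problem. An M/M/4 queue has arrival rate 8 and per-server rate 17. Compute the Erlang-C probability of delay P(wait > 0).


a = lambda/mu = 0.4706
rho = a/c = 0.1176
Erlang-C formula applied:
C(c,a) = 0.0014

0.0014


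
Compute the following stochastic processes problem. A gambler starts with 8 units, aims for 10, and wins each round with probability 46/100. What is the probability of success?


Gambler's ruin formula:
r = q/p = 0.5400/0.4600 = 1.1739
P(win) = (1 - r^i)/(1 - r^N)
= (1 - 1.1739^8)/(1 - 1.1739^10)
= 0.6565

0.6565


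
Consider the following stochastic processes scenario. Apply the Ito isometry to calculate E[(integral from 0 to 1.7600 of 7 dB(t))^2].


By Ito isometry: E[(int f dB)^2] = int f^2 dt
= 7^2 * 1.7600
= 49 * 1.7600 = 86.2400

86.2400


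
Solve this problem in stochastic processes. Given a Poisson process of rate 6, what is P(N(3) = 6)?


P(N(t)=k) = (lambda*t)^k * exp(-lambda*t) / k!
lambda*t = 18
= 18^6 * exp(-18) / 6!
= 34012224 * 1.5230e-08 / 720
= 7.1945e-04

7.1945e-04


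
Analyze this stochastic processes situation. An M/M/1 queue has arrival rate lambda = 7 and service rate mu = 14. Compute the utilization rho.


rho = lambda/mu
= 7/14
= 0.5000

0.5000


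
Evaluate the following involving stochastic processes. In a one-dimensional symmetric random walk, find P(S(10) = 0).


P(S(10) = 0) = C(10,5) / 4^5
= 252 / 1024
= 0.2461

0.2461


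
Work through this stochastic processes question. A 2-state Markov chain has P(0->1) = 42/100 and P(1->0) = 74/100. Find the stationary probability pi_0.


Stationary distribution: pi_0 = p10/(p01+p10), pi_1 = p01/(p01+p10)
p01 = 0.4200, p10 = 0.7400
pi_0 = 0.6379

0.6379


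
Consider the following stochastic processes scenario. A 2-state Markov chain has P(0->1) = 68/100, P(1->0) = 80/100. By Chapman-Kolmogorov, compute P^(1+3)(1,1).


P^4 = P^1 * P^3
Computing via matrix multiplication of the transition matrix.
Entry (1,1) of P^4 = 0.4882

0.4882


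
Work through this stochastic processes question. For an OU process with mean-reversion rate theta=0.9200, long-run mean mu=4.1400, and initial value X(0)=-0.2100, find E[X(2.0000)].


E[X(t)] = mu + (X(0) - mu)*exp(-theta*t)
= 4.1400 + (-0.2100 - 4.1400)*exp(-0.9200*2.0000)
= 4.1400 + -4.3500 * 0.1588
= 3.4491

3.4491


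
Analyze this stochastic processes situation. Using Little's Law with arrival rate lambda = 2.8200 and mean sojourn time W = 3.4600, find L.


Little's Law: L = lambda * W
= 2.8200 * 3.4600
= 9.7572

9.7572


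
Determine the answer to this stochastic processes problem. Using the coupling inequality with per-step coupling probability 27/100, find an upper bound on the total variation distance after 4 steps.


TV distance bound <= (1-delta)^n
= (1 - 0.2700)^4
= 0.7300^4
= 0.2840

0.2840


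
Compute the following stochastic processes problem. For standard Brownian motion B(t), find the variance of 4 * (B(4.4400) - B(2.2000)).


Var(alpha*(B(t)-B(s))) = alpha^2 * (t-s)
= 4^2 * (4.4400 - 2.2000)
= 16 * 2.2400
= 35.8400

35.8400


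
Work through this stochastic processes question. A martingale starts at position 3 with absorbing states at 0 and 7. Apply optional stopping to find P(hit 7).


By optional stopping theorem: E(M at tau) = M(0) = 3
P(hit 7)*7 + P(hit 0)*0 = 3
P(hit 7) = (3 - 0)/(7 - 0) = 3/7 = 0.4286

0.4286


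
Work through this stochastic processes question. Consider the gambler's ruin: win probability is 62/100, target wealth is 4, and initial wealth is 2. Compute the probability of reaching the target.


Gambler's ruin formula:
r = q/p = 0.3800/0.6200 = 0.6129
P(win) = (1 - r^i)/(1 - r^N)
= (1 - 0.6129^2)/(1 - 0.6129^4)
= 0.7269

0.7269


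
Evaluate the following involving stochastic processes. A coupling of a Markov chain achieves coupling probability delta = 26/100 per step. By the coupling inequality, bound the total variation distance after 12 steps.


TV distance bound <= (1-delta)^n
= (1 - 0.2600)^12
= 0.7400^12
= 0.0270

0.0270


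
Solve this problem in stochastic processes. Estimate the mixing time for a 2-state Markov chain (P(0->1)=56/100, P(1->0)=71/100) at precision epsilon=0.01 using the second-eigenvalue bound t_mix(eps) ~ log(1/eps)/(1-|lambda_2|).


lambda_2 = |1 - p01 - p10| = |1 - 0.5600 - 0.7100| = 0.2700
t_mix ~ log(1/eps)/(1 - |lambda_2|)
= log(100)/(1 - 0.2700) = 4.6052/0.7300
= 6.3085

6.3085


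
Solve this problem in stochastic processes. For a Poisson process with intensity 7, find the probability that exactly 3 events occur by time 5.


P(N(t)=k) = (lambda*t)^k * exp(-lambda*t) / k!
lambda*t = 35
= 35^3 * exp(-35) / 3!
= 42875 * 6.3051e-16 / 6
= 4.5055e-12

4.5055e-12


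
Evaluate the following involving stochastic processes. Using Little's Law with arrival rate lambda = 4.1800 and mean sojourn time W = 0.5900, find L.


Little's Law: L = lambda * W
= 4.1800 * 0.5900
= 2.4662

2.4662


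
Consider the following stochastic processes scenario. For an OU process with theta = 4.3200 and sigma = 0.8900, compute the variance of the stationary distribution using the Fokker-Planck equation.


Stationary variance = sigma^2 / (2*theta)
= 0.8900^2 / (2*4.3200)
= 0.7921 / 8.6400
= 0.0917

0.0917


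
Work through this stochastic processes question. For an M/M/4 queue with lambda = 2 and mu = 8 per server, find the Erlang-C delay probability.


a = lambda/mu = 0.2500
rho = a/c = 0.0625
Erlang-C formula applied:
C(c,a) = 1.3521e-04

1.3521e-04


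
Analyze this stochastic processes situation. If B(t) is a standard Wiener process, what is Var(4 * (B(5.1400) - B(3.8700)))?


Var(alpha*(B(t)-B(s))) = alpha^2 * (t-s)
= 4^2 * (5.1400 - 3.8700)
= 16 * 1.2700
= 20.3200

20.3200


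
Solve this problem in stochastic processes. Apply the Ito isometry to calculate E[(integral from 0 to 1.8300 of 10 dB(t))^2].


By Ito isometry: E[(int f dB)^2] = int f^2 dt
= 10^2 * 1.8300
= 100 * 1.8300 = 183.0000

183.0000


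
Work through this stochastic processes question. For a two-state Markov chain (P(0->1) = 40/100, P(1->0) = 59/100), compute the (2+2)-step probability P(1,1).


P^4 = P^2 * P^2
Computing via matrix multiplication of the transition matrix.
Entry (1,1) of P^4 = 0.4040

0.4040


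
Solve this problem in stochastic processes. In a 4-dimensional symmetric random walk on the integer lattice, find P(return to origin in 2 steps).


P(return in 2 steps) = P(reverse first step) = 1/(2d)
= 1/8
= 0.1250

0.1250


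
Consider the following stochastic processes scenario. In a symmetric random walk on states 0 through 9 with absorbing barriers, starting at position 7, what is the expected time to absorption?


For symmetric RW on 0,...,N with absorbing barriers, E(i) = i*(N-i)
E(7) = 7 * 2 = 14

14


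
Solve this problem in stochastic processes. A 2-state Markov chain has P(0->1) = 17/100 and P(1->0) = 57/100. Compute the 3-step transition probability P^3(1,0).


Computing P^3 by matrix multiplication.
P = [[0.8300, 0.1700], [0.5700, 0.4300]]
After raising P to the power 3:
P^3(1,0) = 0.7567

0.7567


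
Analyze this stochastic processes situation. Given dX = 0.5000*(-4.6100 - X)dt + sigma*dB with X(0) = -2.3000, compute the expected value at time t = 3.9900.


E[X(t)] = mu + (X(0) - mu)*exp(-theta*t)
= -4.6100 + (-2.3000 - -4.6100)*exp(-0.5000*3.9900)
= -4.6100 + 2.3100 * 0.1360
= -4.2958

-4.2958


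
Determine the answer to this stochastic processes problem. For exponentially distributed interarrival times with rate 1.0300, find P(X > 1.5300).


P(X > t) = exp(-lambda * t)
= exp(-1.0300 * 1.5300)
= exp(-1.5759) = 0.2068

0.2068


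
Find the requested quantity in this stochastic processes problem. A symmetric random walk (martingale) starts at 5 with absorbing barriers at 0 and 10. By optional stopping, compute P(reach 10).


By optional stopping theorem: E(M at tau) = M(0) = 5
P(hit 10)*10 + P(hit 0)*0 = 5
P(hit 10) = (5 - 0)/(10 - 0) = 1/2 = 0.5000

0.5000


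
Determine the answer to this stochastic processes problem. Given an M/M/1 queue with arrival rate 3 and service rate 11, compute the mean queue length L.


rho = 3/11 = 0.2727
L = rho/(1-rho)
= 0.2727/0.7273
= 0.3750

0.3750


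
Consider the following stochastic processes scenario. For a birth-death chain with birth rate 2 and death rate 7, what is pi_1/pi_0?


For birth-death process, pi_n/pi_0 = (lambda/mu)^n
= (2/7)^1
= 0.2857

0.2857


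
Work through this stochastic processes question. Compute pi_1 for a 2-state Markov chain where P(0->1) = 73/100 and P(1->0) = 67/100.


Stationary distribution: pi_0 = p10/(p01+p10), pi_1 = p01/(p01+p10)
p01 = 0.7300, p10 = 0.6700
pi_1 = 0.5214

0.5214


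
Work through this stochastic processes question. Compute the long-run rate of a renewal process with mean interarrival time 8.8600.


Long-run renewal rate = 1/E(X)
= 1/8.8600
= 0.1129

0.1129


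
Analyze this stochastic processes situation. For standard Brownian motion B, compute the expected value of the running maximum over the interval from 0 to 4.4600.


E(max B(s)) = sqrt(2t/pi)
= sqrt(2*4.4600/pi)
= sqrt(2.8393)
= 1.6850

1.6850


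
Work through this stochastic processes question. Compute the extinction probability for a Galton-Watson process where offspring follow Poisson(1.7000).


Since mu = 1.7000 > 1, extinction prob q < 1.
Solve s = exp(mu*(s-1)) iteratively.
q = 0.3088

0.3088


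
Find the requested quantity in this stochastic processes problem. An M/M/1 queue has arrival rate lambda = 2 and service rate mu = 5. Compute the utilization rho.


rho = lambda/mu
= 2/5
= 0.4000

0.4000


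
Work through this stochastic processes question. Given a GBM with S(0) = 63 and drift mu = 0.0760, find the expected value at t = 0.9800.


E[S(t)] = S(0) * exp(mu * t)
= 63 * exp(0.0760 * 0.9800)
= 63 * 1.0773
= 67.8714

67.8714


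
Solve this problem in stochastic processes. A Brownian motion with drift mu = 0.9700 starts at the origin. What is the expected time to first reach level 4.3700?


Expected first passage time = a/mu
= 4.3700/0.9700
= 4.5052

4.5052


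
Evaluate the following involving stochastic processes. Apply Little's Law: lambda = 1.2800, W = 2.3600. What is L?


Little's Law: L = lambda * W
= 1.2800 * 2.3600
= 3.0208

3.0208


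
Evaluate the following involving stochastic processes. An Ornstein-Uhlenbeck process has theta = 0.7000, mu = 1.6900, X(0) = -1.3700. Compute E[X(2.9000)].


E[X(t)] = mu + (X(0) - mu)*exp(-theta*t)
= 1.6900 + (-1.3700 - 1.6900)*exp(-0.7000*2.9000)
= 1.6900 + -3.0600 * 0.1313
= 1.2881

1.2881


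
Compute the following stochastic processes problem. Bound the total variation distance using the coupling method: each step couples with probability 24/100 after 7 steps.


TV distance bound <= (1-delta)^n
= (1 - 0.2400)^7
= 0.7600^7
= 0.1465

0.1465


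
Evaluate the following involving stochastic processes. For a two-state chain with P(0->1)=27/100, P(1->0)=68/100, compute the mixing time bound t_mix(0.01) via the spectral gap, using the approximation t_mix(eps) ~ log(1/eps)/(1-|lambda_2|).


lambda_2 = |1 - p01 - p10| = |1 - 0.2700 - 0.6800| = 0.0500
t_mix ~ log(1/eps)/(1 - |lambda_2|)
= log(100)/(1 - 0.0500) = 4.6052/0.9500
= 4.8475

4.8475


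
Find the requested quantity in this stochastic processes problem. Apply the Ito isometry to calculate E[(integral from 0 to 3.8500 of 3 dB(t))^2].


By Ito isometry: E[(int f dB)^2] = int f^2 dt
= 3^2 * 3.8500
= 9 * 3.8500 = 34.6500

34.6500


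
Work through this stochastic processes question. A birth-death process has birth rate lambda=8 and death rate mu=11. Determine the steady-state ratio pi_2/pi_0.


For birth-death process, pi_n/pi_0 = (lambda/mu)^n
= (8/11)^2
= 0.5289

0.5289


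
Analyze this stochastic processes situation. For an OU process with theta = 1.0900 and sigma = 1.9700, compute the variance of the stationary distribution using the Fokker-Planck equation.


Stationary variance = sigma^2 / (2*theta)
= 1.9700^2 / (2*1.0900)
= 3.8809 / 2.1800
= 1.7802

1.7802


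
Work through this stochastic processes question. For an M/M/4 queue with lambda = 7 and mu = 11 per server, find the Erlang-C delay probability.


a = lambda/mu = 0.6364
rho = a/c = 0.1591
Erlang-C formula applied:
C(c,a) = 0.0043

0.0043


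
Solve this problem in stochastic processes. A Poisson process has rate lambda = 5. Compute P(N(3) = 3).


P(N(t)=k) = (lambda*t)^k * exp(-lambda*t) / k!
lambda*t = 15
= 15^3 * exp(-15) / 3!
= 3375 * 3.0590e-07 / 6
= 1.7207e-04

1.7207e-04


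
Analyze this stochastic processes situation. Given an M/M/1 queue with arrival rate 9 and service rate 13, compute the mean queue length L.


rho = 9/13 = 0.6923
L = rho/(1-rho)
= 0.6923/0.3077
= 2.2500

2.2500


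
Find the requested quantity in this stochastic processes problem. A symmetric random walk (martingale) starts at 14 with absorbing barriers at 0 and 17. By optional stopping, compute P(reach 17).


By optional stopping theorem: E(M at tau) = M(0) = 14
P(hit 17)*17 + P(hit 0)*0 = 14
P(hit 17) = (14 - 0)/(17 - 0) = 14/17 = 0.8235

0.8235


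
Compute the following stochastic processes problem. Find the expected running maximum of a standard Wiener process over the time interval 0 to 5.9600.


E(max B(s)) = sqrt(2t/pi)
= sqrt(2*5.9600/pi)
= sqrt(3.7943)
= 1.9479

1.9479


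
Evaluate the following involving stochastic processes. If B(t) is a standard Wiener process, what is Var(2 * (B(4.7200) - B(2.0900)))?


Var(alpha*(B(t)-B(s))) = alpha^2 * (t-s)
= 2^2 * (4.7200 - 2.0900)
= 4 * 2.6300
= 10.5200

10.5200


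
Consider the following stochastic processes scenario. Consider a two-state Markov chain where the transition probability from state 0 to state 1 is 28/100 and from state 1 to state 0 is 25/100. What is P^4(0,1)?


Computing P^4 by matrix multiplication.
P = [[0.7200, 0.2800], [0.2500, 0.7500]]
After raising P to the power 4:
P^4(0,1) = 0.5025

0.5025


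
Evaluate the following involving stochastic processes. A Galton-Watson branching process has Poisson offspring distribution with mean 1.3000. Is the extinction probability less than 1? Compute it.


Since mu = 1.3000 > 1, extinction prob q < 1.
Solve s = exp(mu*(s-1)) iteratively.
q = 0.5770

0.5770


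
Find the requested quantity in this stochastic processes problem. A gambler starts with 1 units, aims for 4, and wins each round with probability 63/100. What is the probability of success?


Gambler's ruin formula:
r = q/p = 0.3700/0.6300 = 0.5873
P(win) = (1 - r^i)/(1 - r^N)
= (1 - 0.5873^1)/(1 - 0.5873^4)
= 0.4684

0.4684


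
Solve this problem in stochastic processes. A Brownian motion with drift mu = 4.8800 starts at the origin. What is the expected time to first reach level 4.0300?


Expected first passage time = a/mu
= 4.0300/4.8800
= 0.8258

0.8258


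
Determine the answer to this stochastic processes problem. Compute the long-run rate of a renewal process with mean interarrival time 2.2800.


Long-run renewal rate = 1/E(X)
= 1/2.2800
= 0.4386

0.4386


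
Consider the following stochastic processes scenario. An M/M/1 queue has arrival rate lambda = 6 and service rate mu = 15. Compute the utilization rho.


rho = lambda/mu
= 6/15
= 0.4000

0.4000


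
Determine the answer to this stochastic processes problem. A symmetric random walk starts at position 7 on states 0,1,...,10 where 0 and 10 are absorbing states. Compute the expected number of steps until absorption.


For symmetric RW on 0,...,N with absorbing barriers, E(i) = i*(N-i)
E(7) = 7 * 3 = 21

21


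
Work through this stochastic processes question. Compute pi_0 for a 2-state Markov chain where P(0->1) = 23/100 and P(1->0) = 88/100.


Stationary distribution: pi_0 = p10/(p01+p10), pi_1 = p01/(p01+p10)
p01 = 0.2300, p10 = 0.8800
pi_0 = 0.7928

0.7928


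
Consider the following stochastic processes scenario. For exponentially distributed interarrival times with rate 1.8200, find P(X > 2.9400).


P(X > t) = exp(-lambda * t)
= exp(-1.8200 * 2.9400)
= exp(-5.3508) = 0.0047

0.0047


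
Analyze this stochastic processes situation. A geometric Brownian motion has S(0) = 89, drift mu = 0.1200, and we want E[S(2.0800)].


E[S(t)] = S(0) * exp(mu * t)
= 89 * exp(0.1200 * 2.0800)
= 89 * 1.2835
= 114.2326

114.2326


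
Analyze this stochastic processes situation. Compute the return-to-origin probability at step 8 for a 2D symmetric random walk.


P = C(8,4)^2 / 4^8
= 70^2 / 65536
= 4900 / 65536
= 0.0748

0.0748


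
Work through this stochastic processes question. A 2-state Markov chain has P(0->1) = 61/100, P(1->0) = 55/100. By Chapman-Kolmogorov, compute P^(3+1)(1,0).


P^4 = P^3 * P^1
Computing via matrix multiplication of the transition matrix.
Entry (1,0) of P^4 = 0.4738

0.4738


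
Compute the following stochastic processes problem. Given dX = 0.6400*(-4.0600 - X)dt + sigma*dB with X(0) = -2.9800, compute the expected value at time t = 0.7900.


E[X(t)] = mu + (X(0) - mu)*exp(-theta*t)
= -4.0600 + (-2.9800 - -4.0600)*exp(-0.6400*0.7900)
= -4.0600 + 1.0800 * 0.6031
= -3.4086

-3.4086


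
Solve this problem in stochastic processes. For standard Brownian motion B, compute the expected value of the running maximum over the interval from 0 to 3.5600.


E(max B(s)) = sqrt(2t/pi)
= sqrt(2*3.5600/pi)
= sqrt(2.2664)
= 1.5054

1.5054


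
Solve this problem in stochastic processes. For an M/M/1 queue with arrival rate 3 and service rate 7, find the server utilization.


rho = lambda/mu
= 3/7
= 0.4286

0.4286


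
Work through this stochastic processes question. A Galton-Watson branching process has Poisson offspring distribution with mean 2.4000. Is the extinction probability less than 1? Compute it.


Since mu = 2.4000 > 1, extinction prob q < 1.
Solve s = exp(mu*(s-1)) iteratively.
q = 0.1214

0.1214


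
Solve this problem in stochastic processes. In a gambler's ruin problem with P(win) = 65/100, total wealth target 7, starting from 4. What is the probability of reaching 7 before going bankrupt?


Gambler's ruin formula:
r = q/p = 0.3500/0.6500 = 0.5385
P(win) = (1 - r^i)/(1 - r^N)
= (1 - 0.5385^4)/(1 - 0.5385^7)
= 0.9281

0.9281


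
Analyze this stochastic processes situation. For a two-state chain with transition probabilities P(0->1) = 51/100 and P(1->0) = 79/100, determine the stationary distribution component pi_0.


Stationary distribution: pi_0 = p10/(p01+p10), pi_1 = p01/(p01+p10)
p01 = 0.5100, p10 = 0.7900
pi_0 = 0.6077

0.6077


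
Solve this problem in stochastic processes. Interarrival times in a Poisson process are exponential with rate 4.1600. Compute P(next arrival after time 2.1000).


P(X > t) = exp(-lambda * t)
= exp(-4.1600 * 2.1000)
= exp(-8.7360) = 1.6070e-04

1.6070e-04


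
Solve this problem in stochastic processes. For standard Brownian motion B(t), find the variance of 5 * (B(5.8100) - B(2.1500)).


Var(alpha*(B(t)-B(s))) = alpha^2 * (t-s)
= 5^2 * (5.8100 - 2.1500)
= 25 * 3.6600
= 91.5000

91.5000


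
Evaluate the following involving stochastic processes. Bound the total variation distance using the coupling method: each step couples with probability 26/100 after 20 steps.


TV distance bound <= (1-delta)^n
= (1 - 0.2600)^20
= 0.7400^20
= 0.0024

0.0024


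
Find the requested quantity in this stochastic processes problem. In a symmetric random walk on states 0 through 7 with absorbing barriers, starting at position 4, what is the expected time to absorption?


For symmetric RW on 0,...,N with absorbing barriers, E(i) = i*(N-i)
E(4) = 4 * 3 = 12

12


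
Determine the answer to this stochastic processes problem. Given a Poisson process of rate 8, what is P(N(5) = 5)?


P(N(t)=k) = (lambda*t)^k * exp(-lambda*t) / k!
lambda*t = 40
= 40^5 * exp(-40) / 5!
= 102400000 * 4.2484e-18 / 120
= 3.6253e-12

3.6253e-12


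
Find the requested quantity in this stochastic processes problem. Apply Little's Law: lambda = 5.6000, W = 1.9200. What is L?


Little's Law: L = lambda * W
= 5.6000 * 1.9200
= 10.7520

10.7520


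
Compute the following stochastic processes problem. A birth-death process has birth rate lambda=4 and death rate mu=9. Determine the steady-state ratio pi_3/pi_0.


For birth-death process, pi_n/pi_0 = (lambda/mu)^n
= (4/9)^3
= 0.0878

0.0878


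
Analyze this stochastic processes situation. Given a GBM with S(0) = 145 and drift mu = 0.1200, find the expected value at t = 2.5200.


E[S(t)] = S(0) * exp(mu * t)
= 145 * exp(0.1200 * 2.5200)
= 145 * 1.3531
= 196.1998

196.1998


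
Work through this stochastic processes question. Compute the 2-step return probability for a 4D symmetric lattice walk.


P(return in 2 steps) = P(reverse first step) = 1/(2d)
= 1/8
= 0.1250

0.1250


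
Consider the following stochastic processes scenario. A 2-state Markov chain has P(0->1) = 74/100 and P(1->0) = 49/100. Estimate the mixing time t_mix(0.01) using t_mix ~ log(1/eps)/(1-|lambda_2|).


lambda_2 = |1 - p01 - p10| = |1 - 0.7400 - 0.4900| = 0.2300
t_mix ~ log(1/eps)/(1 - |lambda_2|)
= log(100)/(1 - 0.2300) = 4.6052/0.7700
= 5.9807

5.9807


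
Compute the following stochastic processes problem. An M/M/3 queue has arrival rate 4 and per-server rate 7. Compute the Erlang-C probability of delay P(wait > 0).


a = lambda/mu = 0.5714
rho = a/c = 0.1905
Erlang-C formula applied:
C(c,a) = 0.0217

0.0217


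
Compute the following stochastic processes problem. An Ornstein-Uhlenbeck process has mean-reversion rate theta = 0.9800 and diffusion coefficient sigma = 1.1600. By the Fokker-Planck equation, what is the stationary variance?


Stationary variance = sigma^2 / (2*theta)
= 1.1600^2 / (2*0.9800)
= 1.3456 / 1.9600
= 0.6865

0.6865


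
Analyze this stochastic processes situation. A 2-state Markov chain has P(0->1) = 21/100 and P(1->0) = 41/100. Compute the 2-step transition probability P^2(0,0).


Computing P^2 by matrix multiplication.
P = [[0.7900, 0.2100], [0.4100, 0.5900]]
After raising P to the power 2:
P^2(0,0) = 0.7102

0.7102


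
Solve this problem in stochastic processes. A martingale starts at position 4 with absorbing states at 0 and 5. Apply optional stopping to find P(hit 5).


By optional stopping theorem: E(M at tau) = M(0) = 4
P(hit 5)*5 + P(hit 0)*0 = 4
P(hit 5) = (4 - 0)/(5 - 0) = 4/5 = 0.8000

0.8000


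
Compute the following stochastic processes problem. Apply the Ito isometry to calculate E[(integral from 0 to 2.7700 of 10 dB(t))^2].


By Ito isometry: E[(int f dB)^2] = int f^2 dt
= 10^2 * 2.7700
= 100 * 2.7700 = 277.0000

277.0000


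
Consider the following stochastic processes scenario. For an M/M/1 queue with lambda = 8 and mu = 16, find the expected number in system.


rho = 8/16 = 0.5000
L = rho/(1-rho)
= 0.5000/0.5000
= 1.0000

1.0000


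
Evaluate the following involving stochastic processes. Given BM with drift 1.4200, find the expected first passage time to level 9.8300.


Expected first passage time = a/mu
= 9.8300/1.4200
= 6.9225

6.9225


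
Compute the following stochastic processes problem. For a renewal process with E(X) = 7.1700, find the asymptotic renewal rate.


Long-run renewal rate = 1/E(X)
= 1/7.1700
= 0.1395

0.1395


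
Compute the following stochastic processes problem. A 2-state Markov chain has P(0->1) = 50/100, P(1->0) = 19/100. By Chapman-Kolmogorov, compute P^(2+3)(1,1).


P^5 = P^2 * P^3
Computing via matrix multiplication of the transition matrix.
Entry (1,1) of P^5 = 0.7254

0.7254


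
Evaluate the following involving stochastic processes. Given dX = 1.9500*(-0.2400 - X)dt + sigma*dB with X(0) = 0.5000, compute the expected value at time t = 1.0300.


E[X(t)] = mu + (X(0) - mu)*exp(-theta*t)
= -0.2400 + (0.5000 - -0.2400)*exp(-1.9500*1.0300)
= -0.2400 + 0.7400 * 0.1342
= -0.1407

-0.1407


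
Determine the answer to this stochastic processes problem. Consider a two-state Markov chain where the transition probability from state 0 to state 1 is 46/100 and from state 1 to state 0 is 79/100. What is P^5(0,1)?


Computing P^5 by matrix multiplication.
P = [[0.5400, 0.4600], [0.7900, 0.2100]]
After raising P to the power 5:
P^5(0,1) = 0.3684

0.3684


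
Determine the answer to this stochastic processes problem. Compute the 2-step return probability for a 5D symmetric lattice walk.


P(return in 2 steps) = P(reverse first step) = 1/(2d)
= 1/10
= 0.1000

0.1000


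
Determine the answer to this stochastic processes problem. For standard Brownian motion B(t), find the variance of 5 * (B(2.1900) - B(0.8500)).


Var(alpha*(B(t)-B(s))) = alpha^2 * (t-s)
= 5^2 * (2.1900 - 0.8500)
= 25 * 1.3400
= 33.5000

33.5000


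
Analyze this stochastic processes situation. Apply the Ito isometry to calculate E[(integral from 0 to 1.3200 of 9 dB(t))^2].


By Ito isometry: E[(int f dB)^2] = int f^2 dt
= 9^2 * 1.3200
= 81 * 1.3200 = 106.9200

106.9200


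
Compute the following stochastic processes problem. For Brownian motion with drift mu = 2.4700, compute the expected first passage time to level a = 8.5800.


Expected first passage time = a/mu
= 8.5800/2.4700
= 3.4737

3.4737


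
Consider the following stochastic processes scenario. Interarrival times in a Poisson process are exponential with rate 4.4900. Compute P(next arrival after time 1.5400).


P(X > t) = exp(-lambda * t)
= exp(-4.4900 * 1.5400)
= exp(-6.9146) = 9.9318e-04

9.9318e-04


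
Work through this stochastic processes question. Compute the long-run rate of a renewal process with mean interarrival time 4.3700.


Long-run renewal rate = 1/E(X)
= 1/4.3700
= 0.2288

0.2288


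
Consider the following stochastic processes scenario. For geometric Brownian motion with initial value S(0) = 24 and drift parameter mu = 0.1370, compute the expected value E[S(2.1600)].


E[S(t)] = S(0) * exp(mu * t)
= 24 * exp(0.1370 * 2.1600)
= 24 * 1.3444
= 32.2647

32.2647


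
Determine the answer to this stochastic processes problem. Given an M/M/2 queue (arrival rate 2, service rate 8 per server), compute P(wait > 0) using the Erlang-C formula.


a = lambda/mu = 0.2500
rho = a/c = 0.1250
Erlang-C formula applied:
C(c,a) = 0.0278

0.0278


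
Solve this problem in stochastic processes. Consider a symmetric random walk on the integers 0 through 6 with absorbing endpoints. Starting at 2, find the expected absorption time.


For symmetric RW on 0,...,N with absorbing barriers, E(i) = i*(N-i)
E(2) = 2 * 4 = 8

8


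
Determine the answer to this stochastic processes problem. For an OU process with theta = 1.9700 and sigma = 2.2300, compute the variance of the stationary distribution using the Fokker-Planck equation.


Stationary variance = sigma^2 / (2*theta)
= 2.2300^2 / (2*1.9700)
= 4.9729 / 3.9400
= 1.2622

1.2622


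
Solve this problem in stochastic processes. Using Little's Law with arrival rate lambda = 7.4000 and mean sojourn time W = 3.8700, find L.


Little's Law: L = lambda * W
= 7.4000 * 3.8700
= 28.6380

28.6380


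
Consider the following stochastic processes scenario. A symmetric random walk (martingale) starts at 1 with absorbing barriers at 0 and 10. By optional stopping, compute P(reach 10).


By optional stopping theorem: E(M at tau) = M(0) = 1
P(hit 10)*10 + P(hit 0)*0 = 1
P(hit 10) = (1 - 0)/(10 - 0) = 1/10 = 0.1000

0.1000


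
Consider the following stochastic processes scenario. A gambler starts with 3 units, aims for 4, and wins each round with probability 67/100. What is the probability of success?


Gambler's ruin formula:
r = q/p = 0.3300/0.6700 = 0.4925
P(win) = (1 - r^i)/(1 - r^N)
= (1 - 0.4925^3)/(1 - 0.4925^4)
= 0.9356

0.9356


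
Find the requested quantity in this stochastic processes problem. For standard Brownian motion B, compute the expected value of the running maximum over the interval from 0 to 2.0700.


E(max B(s)) = sqrt(2t/pi)
= sqrt(2*2.0700/pi)
= sqrt(1.3178)
= 1.1480

1.1480


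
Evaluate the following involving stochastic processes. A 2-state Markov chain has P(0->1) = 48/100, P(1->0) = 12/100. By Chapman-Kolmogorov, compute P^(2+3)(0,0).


P^5 = P^2 * P^3
Computing via matrix multiplication of the transition matrix.
Entry (0,0) of P^5 = 0.2082

0.2082


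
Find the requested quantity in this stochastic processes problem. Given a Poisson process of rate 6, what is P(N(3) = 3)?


P(N(t)=k) = (lambda*t)^k * exp(-lambda*t) / k!
lambda*t = 18
= 18^3 * exp(-18) / 3!
= 5832 * 1.5230e-08 / 6
= 1.4804e-05

1.4804e-05


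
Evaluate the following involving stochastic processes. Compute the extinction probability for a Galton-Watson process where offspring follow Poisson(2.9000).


Since mu = 2.9000 > 1, extinction prob q < 1.
Solve s = exp(mu*(s-1)) iteratively.
q = 0.0668

0.0668


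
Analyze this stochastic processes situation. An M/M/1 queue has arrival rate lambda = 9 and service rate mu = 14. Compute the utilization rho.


rho = lambda/mu
= 9/14
= 0.6429

0.6429
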